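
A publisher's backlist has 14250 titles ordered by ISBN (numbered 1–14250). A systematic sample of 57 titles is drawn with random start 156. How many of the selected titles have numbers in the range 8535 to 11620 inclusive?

12

k = 14250/57 = 250
First selection ≥ 8535: 156 + ⌈(8535−156)/250⌉·250 = 156 + 34×250 = 8656
Last selection ≤ 11620: 156 + ⌊(11620−156)/250⌋·250 = 156 + 45×250 = 11406
Count = 45 − 34 + 1 = 12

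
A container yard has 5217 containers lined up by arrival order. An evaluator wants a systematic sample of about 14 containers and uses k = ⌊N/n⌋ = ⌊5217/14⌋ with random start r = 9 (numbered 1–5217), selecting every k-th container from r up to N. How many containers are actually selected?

15

k = ⌊5217/14⌋ = 372
Achieved size = ⌊(5217 − 9)/372⌋ + 1 = ⌊5208/372⌋ + 1 = 14 + 1 = 15
(last selection: 9 + 14×372 = 5217 ≤ 5217; next would be 5589 > 5217)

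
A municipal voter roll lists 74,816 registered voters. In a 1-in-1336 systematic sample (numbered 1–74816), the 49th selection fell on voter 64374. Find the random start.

246

k = 1336
r = 64374 − (49−1)×1336 = 64374 − 64128 = 246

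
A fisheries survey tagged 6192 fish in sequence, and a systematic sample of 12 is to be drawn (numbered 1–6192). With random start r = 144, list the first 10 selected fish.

k = N/n = 6192/12 = 516
fish 1: 144
fish 2: 144 + 516 = 660
fish 3: 660 + 516 = 1176
fish 4: 1176 + 516 = 1692
fish 5: 1692 + 516 = 2208
fish 6: 2208 + 516 = 2724
fish 7: 2724 + 516 = 3240
fish 8: 3240 + 516 = 3756
fish 9: 3756 + 516 = 4272
fish 10: 4272 + 516 = 4788

144, 660, 1176, 1692, 2208, 2724, 3240, 3756, 4272, 4788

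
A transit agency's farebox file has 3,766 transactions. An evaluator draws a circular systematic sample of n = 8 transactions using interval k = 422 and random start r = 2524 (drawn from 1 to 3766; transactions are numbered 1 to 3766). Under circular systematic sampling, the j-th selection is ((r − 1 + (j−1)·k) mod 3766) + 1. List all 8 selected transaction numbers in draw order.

Selection 1: 2524
Selection 2: 2524 + 422 = 2946
Selection 3: 2946 + 422 = 3368
Selection 4: 3368 + 422 = 3790 → 3790 − 3766 = 24
Selection 5: 24 + 422 = 446
Selection 6: 446 + 422 = 868
Selection 7: 868 + 422 = 1290
Selection 8: 1290 + 422 = 1712

2524, 2946, 3368, 24, 446, 868, 1290, 1712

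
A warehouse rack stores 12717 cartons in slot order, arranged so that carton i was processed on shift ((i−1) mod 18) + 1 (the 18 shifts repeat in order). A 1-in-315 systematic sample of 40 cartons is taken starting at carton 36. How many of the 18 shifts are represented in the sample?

2

Consecutive selections differ by k = 315, so their shift numbers differ by 315 mod 18 = 9.
gcd(315, 18) = 9, so the sample visits 18/9 = 2 distinct residues mod 18.
Start 36 is shift 18; the shifts hit are 9, 18.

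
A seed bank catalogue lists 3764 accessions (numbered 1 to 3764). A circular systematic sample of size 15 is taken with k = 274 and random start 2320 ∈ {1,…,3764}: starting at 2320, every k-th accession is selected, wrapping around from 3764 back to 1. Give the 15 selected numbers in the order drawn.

Selection 1: 2320
Selection 2: 2320 + 274 = 2594
Selection 3: 2594 + 274 = 2868
Selection 4: 2868 + 274 = 3142
Selection 5: 3142 + 274 = 3416
Selection 6: 3416 + 274 = 3690
Selection 7: 3690 + 274 = 3964 → 3964 − 3764 = 200
Selection 8: 200 + 274 = 474
Selection 9: 474 + 274 = 748
Selection 10: 748 + 274 = 1022
Selection 11: 1022 + 274 = 1296
Selection 12: 1296 + 274 = 1570
Selection 13: 1570 + 274 = 1844
Selection 14: 1844 + 274 = 2118
Selection 15: 2118 + 274 = 2392

2320, 2594, 2868, 3142, 3416, 3690, 200, 474, 748, 1022, 1296, 1570, 1844, 2118, 2392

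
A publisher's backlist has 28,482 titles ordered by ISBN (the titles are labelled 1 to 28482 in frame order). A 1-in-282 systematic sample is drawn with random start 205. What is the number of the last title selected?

k = 282
101st selection = r + (101−1)·k = 205 + 100×282 = 205 + 28200 = 28405

28405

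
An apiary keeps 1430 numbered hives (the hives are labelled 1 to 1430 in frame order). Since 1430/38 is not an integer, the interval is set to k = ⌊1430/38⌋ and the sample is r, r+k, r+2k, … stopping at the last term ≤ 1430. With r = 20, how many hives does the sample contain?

39

k = ⌊1430/38⌋ = 37
Achieved size = ⌊(1430 − 20)/37⌋ + 1 = ⌊1410/37⌋ + 1 = 38 + 1 = 39
(last selection: 20 + 38×37 = 1426 ≤ 1430; next would be 1463 > 1430)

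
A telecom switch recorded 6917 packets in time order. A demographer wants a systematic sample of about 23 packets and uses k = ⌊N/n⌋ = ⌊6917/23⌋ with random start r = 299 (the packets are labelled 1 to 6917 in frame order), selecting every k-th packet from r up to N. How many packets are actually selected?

k = ⌊6917/23⌋ = 300
Achieved size = ⌊(6917 − 299)/300⌋ + 1 = ⌊6618/300⌋ + 1 = 22 + 1 = 23
(last selection: 299 + 22×300 = 6899 ≤ 6917; next would be 7199 > 6917)

23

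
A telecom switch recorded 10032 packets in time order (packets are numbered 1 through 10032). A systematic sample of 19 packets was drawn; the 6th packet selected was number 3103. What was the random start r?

463

k = 10032/19 = 528
r = 3103 − (6−1)×528 = 3103 − 2640 = 463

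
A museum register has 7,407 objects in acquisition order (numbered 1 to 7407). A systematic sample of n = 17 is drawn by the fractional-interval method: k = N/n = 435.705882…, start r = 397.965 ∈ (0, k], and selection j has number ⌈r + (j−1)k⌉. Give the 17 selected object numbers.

398, 834, 1270, 1706, 2141, 2577, 3013, 3448, 3884, 4320, 4756, 5191, 5627, 6063, 6498, 6934, 7370

j=1: r + 0k = 397.965 → ⌈·⌉ = 398
j=2: r + 1k = 833.670882… → ⌈·⌉ = 834
j=3: r + 2k = 1269.376764… → ⌈·⌉ = 1270
j=4: r + 3k = 1705.082647… → ⌈·⌉ = 1706
j=5: r + 4k = 2140.788529… → ⌈·⌉ = 2141
j=6: r + 5k = 2576.494411… → ⌈·⌉ = 2577
j=7: r + 6k = 3012.200294… → ⌈·⌉ = 3013
j=8: r + 7k = 3447.906176… → ⌈·⌉ = 3448
j=9: r + 8k = 3883.612058… → ⌈·⌉ = 3884
j=10: r + 9k = 4319.317941… → ⌈·⌉ = 4320
j=11: r + 10k = 4755.023823… → ⌈·⌉ = 4756
j=12: r + 11k = 5190.729705… → ⌈·⌉ = 5191
j=13: r + 12k = 5626.435588… → ⌈·⌉ = 5627
j=14: r + 13k = 6062.141470… → ⌈·⌉ = 6063
j=15: r + 14k = 6497.847352… → ⌈·⌉ = 6498
j=16: r + 15k = 6933.553235… → ⌈·⌉ = 6934
j=17: r + 16k = 7369.259117… → ⌈·⌉ = 7370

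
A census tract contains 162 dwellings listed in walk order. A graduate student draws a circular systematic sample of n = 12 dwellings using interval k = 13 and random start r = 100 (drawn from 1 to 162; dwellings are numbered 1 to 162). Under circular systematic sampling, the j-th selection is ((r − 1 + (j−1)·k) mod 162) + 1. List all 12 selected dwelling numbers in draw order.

100, 113, 126, 139, 152, 3, 16, 29, 42, 55, 68, 81

Selection 1: 100
Selection 2: 100 + 13 = 113
Selection 3: 113 + 13 = 126
Selection 4: 126 + 13 = 139
Selection 5: 139 + 13 = 152
Selection 6: 152 + 13 = 165 → 165 − 162 = 3
Selection 7: 3 + 13 = 16
Selection 8: 16 + 13 = 29
Selection 9: 29 + 13 = 42
Selection 10: 42 + 13 = 55
Selection 11: 55 + 13 = 68
Selection 12: 68 + 13 = 81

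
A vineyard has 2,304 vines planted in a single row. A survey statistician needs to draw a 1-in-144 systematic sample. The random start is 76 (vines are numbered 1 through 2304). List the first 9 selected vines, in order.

vine 1: 76
vine 2: 76 + 144 = 220
vine 3: 220 + 144 = 364
vine 4: 364 + 144 = 508
vine 5: 508 + 144 = 652
vine 6: 652 + 144 = 796
vine 7: 796 + 144 = 940
vine 8: 940 + 144 = 1084
vine 9: 1084 + 144 = 1228

76, 220, 364, 508, 652, 796, 940, 1084, 1228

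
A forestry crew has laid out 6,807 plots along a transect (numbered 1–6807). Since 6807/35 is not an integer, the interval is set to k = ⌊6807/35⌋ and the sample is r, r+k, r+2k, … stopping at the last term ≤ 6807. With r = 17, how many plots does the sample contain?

36

k = ⌊6807/35⌋ = 194
Achieved size = ⌊(6807 − 17)/194⌋ + 1 = ⌊6790/194⌋ + 1 = 35 + 1 = 36
(last selection: 17 + 35×194 = 6807 ≤ 6807; next would be 7001 > 6807)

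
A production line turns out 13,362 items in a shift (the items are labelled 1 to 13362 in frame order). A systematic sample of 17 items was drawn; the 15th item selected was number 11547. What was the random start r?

543

k = 13362/17 = 786
r = 11547 − (15−1)×786 = 11547 − 11004 = 543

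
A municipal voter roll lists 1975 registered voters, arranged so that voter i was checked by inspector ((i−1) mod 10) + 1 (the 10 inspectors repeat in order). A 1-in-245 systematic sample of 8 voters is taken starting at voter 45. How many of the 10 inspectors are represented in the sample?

2

Consecutive selections differ by k = 245, so their inspector numbers differ by 245 mod 10 = 5.
gcd(245, 10) = 5, so the sample visits 10/5 = 2 distinct residues mod 10.
Start 45 is inspector 5; the inspectors hit are 5, 10.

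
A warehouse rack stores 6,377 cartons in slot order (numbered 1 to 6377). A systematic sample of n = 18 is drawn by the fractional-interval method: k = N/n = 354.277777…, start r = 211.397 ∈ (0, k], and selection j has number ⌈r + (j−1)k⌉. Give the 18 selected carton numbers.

212, 566, 920, 1275, 1629, 1983, 2338, 2692, 3046, 3400, 3755, 4109, 4463, 4818, 5172, 5526, 5880, 6235

j=1: r + 0k = 211.397 → ⌈·⌉ = 212
j=2: r + 1k = 565.674777… → ⌈·⌉ = 566
j=3: r + 2k = 919.952555… → ⌈·⌉ = 920
j=4: r + 3k = 1274.230333… → ⌈·⌉ = 1275
j=5: r + 4k = 1628.508111… → ⌈·⌉ = 1629
j=6: r + 5k = 1982.785888… → ⌈·⌉ = 1983
j=7: r + 6k = 2337.063666… → ⌈·⌉ = 2338
j=8: r + 7k = 2691.341444… → ⌈·⌉ = 2692
j=9: r + 8k = 3045.619222… → ⌈·⌉ = 3046
j=10: r + 9k = 3399.897 → ⌈·⌉ = 3400
j=11: r + 10k = 3754.174777… → ⌈·⌉ = 3755
j=12: r + 11k = 4108.452555… → ⌈·⌉ = 4109
j=13: r + 12k = 4462.730333… → ⌈·⌉ = 4463
j=14: r + 13k = 4817.008111… → ⌈·⌉ = 4818
j=15: r + 14k = 5171.285888… → ⌈·⌉ = 5172
j=16: r + 15k = 5525.563666… → ⌈·⌉ = 5526
j=17: r + 16k = 5879.841444… → ⌈·⌉ = 5880
j=18: r + 17k = 6234.119222… → ⌈·⌉ = 6235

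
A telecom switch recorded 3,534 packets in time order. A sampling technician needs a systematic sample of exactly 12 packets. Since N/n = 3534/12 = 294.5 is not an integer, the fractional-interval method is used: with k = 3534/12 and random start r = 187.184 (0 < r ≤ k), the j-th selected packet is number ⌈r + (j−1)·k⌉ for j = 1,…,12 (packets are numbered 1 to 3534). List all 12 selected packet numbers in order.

j=1: r + 0k = 187.184 → ⌈·⌉ = 188
j=2: r + 1k = 481.684 → ⌈·⌉ = 482
j=3: r + 2k = 776.184 → ⌈·⌉ = 777
j=4: r + 3k = 1070.684 → ⌈·⌉ = 1071
j=5: r + 4k = 1365.184 → ⌈·⌉ = 1366
j=6: r + 5k = 1659.684 → ⌈·⌉ = 1660
j=7: r + 6k = 1954.184 → ⌈·⌉ = 1955
j=8: r + 7k = 2248.684 → ⌈·⌉ = 2249
j=9: r + 8k = 2543.184 → ⌈·⌉ = 2544
j=10: r + 9k = 2837.684 → ⌈·⌉ = 2838
j=11: r + 10k = 3132.184 → ⌈·⌉ = 3133
j=12: r + 11k = 3426.684 → ⌈·⌉ = 3427

188, 482, 777, 1071, 1366, 1660, 1955, 2249, 2544, 2838, 3133, 3427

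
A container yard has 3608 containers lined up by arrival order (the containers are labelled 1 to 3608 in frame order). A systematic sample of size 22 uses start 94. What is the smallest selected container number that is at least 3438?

3538

k = 3608/22 = 164
Steps past start: ⌈(3438 − 94)/164⌉ = ⌈3344/164⌉ = 21
Selected container: 94 + 21×164 = 3538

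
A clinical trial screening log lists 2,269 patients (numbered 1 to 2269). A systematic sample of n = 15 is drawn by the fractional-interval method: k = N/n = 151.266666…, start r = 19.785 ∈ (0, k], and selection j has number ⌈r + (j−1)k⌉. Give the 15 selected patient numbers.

j=1: r + 0k = 19.785 → ⌈·⌉ = 20
j=2: r + 1k = 171.051666… → ⌈·⌉ = 172
j=3: r + 2k = 322.318333… → ⌈·⌉ = 323
j=4: r + 3k = 473.585 → ⌈·⌉ = 474
j=5: r + 4k = 624.851666… → ⌈·⌉ = 625
j=6: r + 5k = 776.118333… → ⌈·⌉ = 777
j=7: r + 6k = 927.385 → ⌈·⌉ = 928
j=8: r + 7k = 1078.651666… → ⌈·⌉ = 1079
j=9: r + 8k = 1229.918333… → ⌈·⌉ = 1230
j=10: r + 9k = 1381.185 → ⌈·⌉ = 1382
j=11: r + 10k = 1532.451666… → ⌈·⌉ = 1533
j=12: r + 11k = 1683.718333… → ⌈·⌉ = 1684
j=13: r + 12k = 1834.985 → ⌈·⌉ = 1835
j=14: r + 13k = 1986.251666… → ⌈·⌉ = 1987
j=15: r + 14k = 2137.518333… → ⌈·⌉ = 2138

20, 172, 323, 474, 625, 777, 928, 1079, 1230, 1382, 1533, 1684, 1835, 1987, 2138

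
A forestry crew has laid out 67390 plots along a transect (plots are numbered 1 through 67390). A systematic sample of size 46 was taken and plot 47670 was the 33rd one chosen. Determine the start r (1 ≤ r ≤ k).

790

k = 67390/46 = 1465
r = 47670 − (33−1)×1465 = 47670 − 46880 = 790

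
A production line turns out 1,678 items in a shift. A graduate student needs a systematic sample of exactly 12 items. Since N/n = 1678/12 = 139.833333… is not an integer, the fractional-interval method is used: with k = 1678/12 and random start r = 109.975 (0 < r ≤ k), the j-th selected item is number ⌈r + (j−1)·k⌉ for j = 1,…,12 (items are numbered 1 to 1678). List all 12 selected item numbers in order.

j=1: r + 0k = 109.975 → ⌈·⌉ = 110
j=2: r + 1k = 249.808333… → ⌈·⌉ = 250
j=3: r + 2k = 389.641666… → ⌈·⌉ = 390
j=4: r + 3k = 529.475 → ⌈·⌉ = 530
j=5: r + 4k = 669.308333… → ⌈·⌉ = 670
j=6: r + 5k = 809.141666… → ⌈·⌉ = 810
j=7: r + 6k = 948.975 → ⌈·⌉ = 949
j=8: r + 7k = 1088.808333… → ⌈·⌉ = 1089
j=9: r + 8k = 1228.641666… → ⌈·⌉ = 1229
j=10: r + 9k = 1368.475 → ⌈·⌉ = 1369
j=11: r + 10k = 1508.308333… → ⌈·⌉ = 1509
j=12: r + 11k = 1648.141666… → ⌈·⌉ = 1649

110, 250, 390, 530, 670, 810, 949, 1089, 1229, 1369, 1509, 1649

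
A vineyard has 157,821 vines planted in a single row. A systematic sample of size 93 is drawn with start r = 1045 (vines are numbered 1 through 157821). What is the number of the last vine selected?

157169

k = 157821/93 = 1697
93rd selection = r + (93−1)·k = 1045 + 92×1697 = 1045 + 156124 = 157169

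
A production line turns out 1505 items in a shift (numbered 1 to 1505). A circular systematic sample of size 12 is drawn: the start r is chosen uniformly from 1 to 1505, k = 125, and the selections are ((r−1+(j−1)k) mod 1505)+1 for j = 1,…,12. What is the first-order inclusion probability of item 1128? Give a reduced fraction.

12/1505

For each position j, as r ranges over 1…1505 the j-th selection hits every item exactly once, so item 1128 is selected for exactly 12 of the 1505 starts.
Inclusion probability = 12/1505.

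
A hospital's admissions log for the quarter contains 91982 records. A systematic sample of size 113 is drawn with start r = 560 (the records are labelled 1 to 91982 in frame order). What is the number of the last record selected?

k = 91982/113 = 814
113th selection = r + (113−1)·k = 560 + 112×814 = 560 + 91168 = 91728

91728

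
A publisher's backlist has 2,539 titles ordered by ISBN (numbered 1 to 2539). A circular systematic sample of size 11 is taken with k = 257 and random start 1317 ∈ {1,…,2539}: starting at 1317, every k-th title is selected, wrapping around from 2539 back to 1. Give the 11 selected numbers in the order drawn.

Selection 1: 1317
Selection 2: 1317 + 257 = 1574
Selection 3: 1574 + 257 = 1831
Selection 4: 1831 + 257 = 2088
Selection 5: 2088 + 257 = 2345
Selection 6: 2345 + 257 = 2602 → 2602 − 2539 = 63
Selection 7: 63 + 257 = 320
Selection 8: 320 + 257 = 577
Selection 9: 577 + 257 = 834
Selection 10: 834 + 257 = 1091
Selection 11: 1091 + 257 = 1348

1317, 1574, 1831, 2088, 2345, 63, 320, 577, 834, 1091, 1348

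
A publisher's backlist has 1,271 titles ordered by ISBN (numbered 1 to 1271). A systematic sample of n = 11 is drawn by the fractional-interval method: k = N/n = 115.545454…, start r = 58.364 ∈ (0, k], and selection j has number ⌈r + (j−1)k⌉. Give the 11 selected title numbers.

j=1: r + 0k = 58.364 → ⌈·⌉ = 59
j=2: r + 1k = 173.909454… → ⌈·⌉ = 174
j=3: r + 2k = 289.454909… → ⌈·⌉ = 290
j=4: r + 3k = 405.000363… → ⌈·⌉ = 406
j=5: r + 4k = 520.545818… → ⌈·⌉ = 521
j=6: r + 5k = 636.091272… → ⌈·⌉ = 637
j=7: r + 6k = 751.636727… → ⌈·⌉ = 752
j=8: r + 7k = 867.182181… → ⌈·⌉ = 868
j=9: r + 8k = 982.727636… → ⌈·⌉ = 983
j=10: r + 9k = 1098.273090… → ⌈·⌉ = 1099
j=11: r + 10k = 1213.818545… → ⌈·⌉ = 1214

59, 174, 290, 406, 521, 637, 752, 868, 983, 1099, 1214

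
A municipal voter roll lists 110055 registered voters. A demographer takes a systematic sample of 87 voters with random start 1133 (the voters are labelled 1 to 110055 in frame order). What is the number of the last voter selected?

109923

k = 110055/87 = 1265
87th selection = r + (87−1)·k = 1133 + 86×1265 = 1133 + 108790 = 109923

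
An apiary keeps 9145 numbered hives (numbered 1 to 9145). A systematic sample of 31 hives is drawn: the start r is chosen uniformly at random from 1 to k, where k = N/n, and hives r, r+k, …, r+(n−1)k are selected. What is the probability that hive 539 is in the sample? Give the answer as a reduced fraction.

1/295

k = 9145/31 = 295.
Hive 539 is selected iff r ≡ 539 (mod 295); exactly one such r in {1,…,295}.
Inclusion probability = 1/295.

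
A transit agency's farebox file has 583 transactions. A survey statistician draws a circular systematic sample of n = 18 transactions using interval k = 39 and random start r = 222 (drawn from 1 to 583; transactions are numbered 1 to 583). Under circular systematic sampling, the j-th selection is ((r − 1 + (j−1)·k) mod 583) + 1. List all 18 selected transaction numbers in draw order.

222, 261, 300, 339, 378, 417, 456, 495, 534, 573, 29, 68, 107, 146, 185, 224, 263, 302

Selection 1: 222
Selection 2: 222 + 39 = 261
Selection 3: 261 + 39 = 300
Selection 4: 300 + 39 = 339
Selection 5: 339 + 39 = 378
Selection 6: 378 + 39 = 417
Selection 7: 417 + 39 = 456
Selection 8: 456 + 39 = 495
Selection 9: 495 + 39 = 534
Selection 10: 534 + 39 = 573
Selection 11: 573 + 39 = 612 → 612 − 583 = 29
Selection 12: 29 + 39 = 68
Selection 13: 68 + 39 = 107
Selection 14: 107 + 39 = 146
Selection 15: 146 + 39 = 185
Selection 16: 185 + 39 = 224
Selection 17: 224 + 39 = 263
Selection 18: 263 + 39 = 302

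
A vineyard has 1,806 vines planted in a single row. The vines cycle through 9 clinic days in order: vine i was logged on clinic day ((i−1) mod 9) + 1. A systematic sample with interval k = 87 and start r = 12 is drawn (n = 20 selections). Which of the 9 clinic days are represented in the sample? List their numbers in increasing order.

3, 6, 9

Consecutive selections differ by k = 87, so their clinic day numbers differ by 87 mod 9 = 6.
gcd(87, 9) = 3, so the sample visits 9/3 = 3 distinct residues mod 9.
Start 12 is clinic day 3; the clinic days hit are 3, 6, 9.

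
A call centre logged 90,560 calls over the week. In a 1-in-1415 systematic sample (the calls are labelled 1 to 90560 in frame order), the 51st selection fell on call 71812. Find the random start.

1062

k = 1415
r = 71812 − (51−1)×1415 = 71812 − 70750 = 1062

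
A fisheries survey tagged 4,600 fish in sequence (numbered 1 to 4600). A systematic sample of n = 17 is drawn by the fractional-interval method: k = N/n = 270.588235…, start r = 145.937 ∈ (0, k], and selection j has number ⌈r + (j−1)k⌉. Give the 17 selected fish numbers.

j=1: r + 0k = 145.937 → ⌈·⌉ = 146
j=2: r + 1k = 416.525235… → ⌈·⌉ = 417
j=3: r + 2k = 687.113470… → ⌈·⌉ = 688
j=4: r + 3k = 957.701705… → ⌈·⌉ = 958
j=5: r + 4k = 1228.289941… → ⌈·⌉ = 1229
j=6: r + 5k = 1498.878176… → ⌈·⌉ = 1499
j=7: r + 6k = 1769.466411… → ⌈·⌉ = 1770
j=8: r + 7k = 2040.054647… → ⌈·⌉ = 2041
j=9: r + 8k = 2310.642882… → ⌈·⌉ = 2311
j=10: r + 9k = 2581.231117… → ⌈·⌉ = 2582
j=11: r + 10k = 2851.819352… → ⌈·⌉ = 2852
j=12: r + 11k = 3122.407588… → ⌈·⌉ = 3123
j=13: r + 12k = 3392.995823… → ⌈·⌉ = 3393
j=14: r + 13k = 3663.584058… → ⌈·⌉ = 3664
j=15: r + 14k = 3934.172294… → ⌈·⌉ = 3935
j=16: r + 15k = 4204.760529… → ⌈·⌉ = 4205
j=17: r + 16k = 4475.348764… → ⌈·⌉ = 4476

146, 417, 688, 958, 1229, 1499, 1770, 2041, 2311, 2582, 2852, 3123, 3393, 3664, 3935, 4205, 4476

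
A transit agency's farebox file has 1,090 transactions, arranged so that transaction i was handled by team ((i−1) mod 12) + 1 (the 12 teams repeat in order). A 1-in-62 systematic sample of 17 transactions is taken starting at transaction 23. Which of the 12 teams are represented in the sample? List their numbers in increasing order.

1, 3, 5, 7, 9, 11

Consecutive selections differ by k = 62, so their team numbers differ by 62 mod 12 = 2.
gcd(62, 12) = 2, so the sample visits 12/2 = 6 distinct residues mod 12.
Start 23 is team 11; the teams hit are 1, 3, 5, 7, 9, 11.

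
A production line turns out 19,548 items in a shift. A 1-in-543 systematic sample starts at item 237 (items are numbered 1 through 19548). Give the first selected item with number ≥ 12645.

k = 543
Steps past start: ⌈(12645 − 237)/543⌉ = ⌈12408/543⌉ = 23
Selected item: 237 + 23×543 = 12726

12726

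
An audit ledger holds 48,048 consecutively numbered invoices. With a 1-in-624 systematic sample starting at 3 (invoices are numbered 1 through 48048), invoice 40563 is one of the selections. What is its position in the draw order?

k = 624
position = (40563 − 3)/624 + 1 = 40560/624 + 1 = 65 + 1 = 66

66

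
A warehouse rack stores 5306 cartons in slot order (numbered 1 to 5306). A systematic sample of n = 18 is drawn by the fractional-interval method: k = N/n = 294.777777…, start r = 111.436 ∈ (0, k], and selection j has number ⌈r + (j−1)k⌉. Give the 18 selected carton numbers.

112, 407, 701, 996, 1291, 1586, 1881, 2175, 2470, 2765, 3060, 3354, 3649, 3944, 4239, 4534, 4828, 5123

j=1: r + 0k = 111.436 → ⌈·⌉ = 112
j=2: r + 1k = 406.213777… → ⌈·⌉ = 407
j=3: r + 2k = 700.991555… → ⌈·⌉ = 701
j=4: r + 3k = 995.769333… → ⌈·⌉ = 996
j=5: r + 4k = 1290.547111… → ⌈·⌉ = 1291
j=6: r + 5k = 1585.324888… → ⌈·⌉ = 1586
j=7: r + 6k = 1880.102666… → ⌈·⌉ = 1881
j=8: r + 7k = 2174.880444… → ⌈·⌉ = 2175
j=9: r + 8k = 2469.658222… → ⌈·⌉ = 2470
j=10: r + 9k = 2764.436 → ⌈·⌉ = 2765
j=11: r + 10k = 3059.213777… → ⌈·⌉ = 3060
j=12: r + 11k = 3353.991555… → ⌈·⌉ = 3354
j=13: r + 12k = 3648.769333… → ⌈·⌉ = 3649
j=14: r + 13k = 3943.547111… → ⌈·⌉ = 3944
j=15: r + 14k = 4238.324888… → ⌈·⌉ = 4239
j=16: r + 15k = 4533.102666… → ⌈·⌉ = 4534
j=17: r + 16k = 4827.880444… → ⌈·⌉ = 4828
j=18: r + 17k = 5122.658222… → ⌈·⌉ = 5123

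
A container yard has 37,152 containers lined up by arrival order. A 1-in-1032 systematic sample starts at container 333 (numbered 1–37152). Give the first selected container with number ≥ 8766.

9621

k = 1032
Steps past start: ⌈(8766 − 333)/1032⌉ = ⌈8433/1032⌉ = 9
Selected container: 333 + 9×1032 = 9621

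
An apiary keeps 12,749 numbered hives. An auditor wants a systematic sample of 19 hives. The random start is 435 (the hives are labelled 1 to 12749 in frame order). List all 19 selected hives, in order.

435, 1106, 1777, 2448, 3119, 3790, 4461, 5132, 5803, 6474, 7145, 7816, 8487, 9158, 9829, 10500, 11171, 11842, 12513

k = N/n = 12749/19 = 671
hive 1: 435
hive 2: 435 + 671 = 1106
hive 3: 1106 + 671 = 1777
hive 4: 1777 + 671 = 2448
hive 5: 2448 + 671 = 3119
hive 6: 3119 + 671 = 3790
hive 7: 3790 + 671 = 4461
hive 8: 4461 + 671 = 5132
hive 9: 5132 + 671 = 5803
hive 10: 5803 + 671 = 6474
hive 11: 6474 + 671 = 7145
hive 12: 7145 + 671 = 7816
hive 13: 7816 + 671 = 8487
hive 14: 8487 + 671 = 9158
hive 15: 9158 + 671 = 9829
hive 16: 9829 + 671 = 10500
hive 17: 10500 + 671 = 11171
hive 18: 11171 + 671 = 11842
hive 19: 11842 + 671 = 12513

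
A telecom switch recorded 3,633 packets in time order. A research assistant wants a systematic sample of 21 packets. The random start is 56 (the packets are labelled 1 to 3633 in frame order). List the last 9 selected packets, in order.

2132, 2305, 2478, 2651, 2824, 2997, 3170, 3343, 3516

k = N/n = 3633/21 = 173
13th selection = 56 + 12×173 = 2132
14th: 2132 + 173 = 2305
15th: 2305 + 173 = 2478
16th: 2478 + 173 = 2651
17th: 2651 + 173 = 2824
18th: 2824 + 173 = 2997
19th: 2997 + 173 = 3170
20th: 3170 + 173 = 3343
21st: 3343 + 173 = 3516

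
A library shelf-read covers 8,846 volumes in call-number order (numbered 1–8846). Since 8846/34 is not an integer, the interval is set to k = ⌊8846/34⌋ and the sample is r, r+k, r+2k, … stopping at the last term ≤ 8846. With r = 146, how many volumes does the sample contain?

k = ⌊8846/34⌋ = 260
Achieved size = ⌊(8846 − 146)/260⌋ + 1 = ⌊8700/260⌋ + 1 = 33 + 1 = 34
(last selection: 146 + 33×260 = 8726 ≤ 8846; next would be 8986 > 8846)

34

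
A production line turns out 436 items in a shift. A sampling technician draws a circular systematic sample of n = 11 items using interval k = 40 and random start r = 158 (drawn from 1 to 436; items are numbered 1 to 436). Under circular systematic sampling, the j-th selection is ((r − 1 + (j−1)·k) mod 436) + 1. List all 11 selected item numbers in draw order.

158, 198, 238, 278, 318, 358, 398, 2, 42, 82, 122

Selection 1: 158
Selection 2: 158 + 40 = 198
Selection 3: 198 + 40 = 238
Selection 4: 238 + 40 = 278
Selection 5: 278 + 40 = 318
Selection 6: 318 + 40 = 358
Selection 7: 358 + 40 = 398
Selection 8: 398 + 40 = 438 → 438 − 436 = 2
Selection 9: 2 + 40 = 42
Selection 10: 42 + 40 = 82
Selection 11: 82 + 40 = 122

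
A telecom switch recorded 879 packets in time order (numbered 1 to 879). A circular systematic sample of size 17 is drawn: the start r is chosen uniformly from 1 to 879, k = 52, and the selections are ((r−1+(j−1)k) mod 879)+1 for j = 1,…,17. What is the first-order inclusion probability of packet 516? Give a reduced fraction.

For each position j, as r ranges over 1…879 the j-th selection hits every packet exactly once, so packet 516 is selected for exactly 17 of the 879 starts.
Inclusion probability = 17/879.

17/879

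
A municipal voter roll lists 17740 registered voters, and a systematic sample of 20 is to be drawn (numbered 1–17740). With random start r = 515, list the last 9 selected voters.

k = N/n = 17740/20 = 887
12th selection = 515 + 11×887 = 10272
13th: 10272 + 887 = 11159
14th: 11159 + 887 = 12046
15th: 12046 + 887 = 12933
16th: 12933 + 887 = 13820
17th: 13820 + 887 = 14707
18th: 14707 + 887 = 15594
19th: 15594 + 887 = 16481
20th: 16481 + 887 = 17368

10272, 11159, 12046, 12933, 13820, 14707, 15594, 16481, 17368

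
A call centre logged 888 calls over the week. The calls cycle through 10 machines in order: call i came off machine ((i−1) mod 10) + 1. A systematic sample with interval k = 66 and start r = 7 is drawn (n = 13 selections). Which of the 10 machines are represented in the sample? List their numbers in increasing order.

Consecutive selections differ by k = 66, so their machine numbers differ by 66 mod 10 = 6.
gcd(66, 10) = 2, so the sample visits 10/2 = 5 distinct residues mod 10.
Start 7 is machine 7; the machines hit are 1, 3, 5, 7, 9.

1, 3, 5, 7, 9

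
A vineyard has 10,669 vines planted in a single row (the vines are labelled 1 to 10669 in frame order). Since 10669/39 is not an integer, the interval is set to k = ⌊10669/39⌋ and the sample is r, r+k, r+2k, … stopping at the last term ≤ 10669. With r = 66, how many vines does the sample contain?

39

k = ⌊10669/39⌋ = 273
Achieved size = ⌊(10669 − 66)/273⌋ + 1 = ⌊10603/273⌋ + 1 = 38 + 1 = 39
(last selection: 66 + 38×273 = 10440 ≤ 10669; next would be 10713 > 10669)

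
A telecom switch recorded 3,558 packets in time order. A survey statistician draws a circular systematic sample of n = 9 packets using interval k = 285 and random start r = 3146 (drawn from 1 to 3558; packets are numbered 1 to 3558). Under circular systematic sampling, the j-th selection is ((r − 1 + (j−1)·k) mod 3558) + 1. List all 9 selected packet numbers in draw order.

3146, 3431, 158, 443, 728, 1013, 1298, 1583, 1868

Selection 1: 3146
Selection 2: 3146 + 285 = 3431
Selection 3: 3431 + 285 = 3716 → 3716 − 3558 = 158
Selection 4: 158 + 285 = 443
Selection 5: 443 + 285 = 728
Selection 6: 728 + 285 = 1013
Selection 7: 1013 + 285 = 1298
Selection 8: 1298 + 285 = 1583
Selection 9: 1583 + 285 = 1868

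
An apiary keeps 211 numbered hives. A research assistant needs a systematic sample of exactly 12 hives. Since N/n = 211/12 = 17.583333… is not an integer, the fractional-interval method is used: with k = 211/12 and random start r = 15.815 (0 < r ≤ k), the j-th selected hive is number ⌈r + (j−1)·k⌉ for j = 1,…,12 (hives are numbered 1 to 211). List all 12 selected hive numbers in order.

16, 34, 51, 69, 87, 104, 122, 139, 157, 175, 192, 210

j=1: r + 0k = 15.815 → ⌈·⌉ = 16
j=2: r + 1k = 33.398333… → ⌈·⌉ = 34
j=3: r + 2k = 50.981666… → ⌈·⌉ = 51
j=4: r + 3k = 68.565 → ⌈·⌉ = 69
j=5: r + 4k = 86.148333… → ⌈·⌉ = 87
j=6: r + 5k = 103.731666… → ⌈·⌉ = 104
j=7: r + 6k = 121.315 → ⌈·⌉ = 122
j=8: r + 7k = 138.898333… → ⌈·⌉ = 139
j=9: r + 8k = 156.481666… → ⌈·⌉ = 157
j=10: r + 9k = 174.065 → ⌈·⌉ = 175
j=11: r + 10k = 191.648333… → ⌈·⌉ = 192
j=12: r + 11k = 209.231666… → ⌈·⌉ = 210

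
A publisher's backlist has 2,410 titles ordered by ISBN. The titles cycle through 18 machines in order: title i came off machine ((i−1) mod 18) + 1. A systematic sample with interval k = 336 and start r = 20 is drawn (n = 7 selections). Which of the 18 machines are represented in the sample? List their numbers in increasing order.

2, 8, 14

Consecutive selections differ by k = 336, so their machine numbers differ by 336 mod 18 = 12.
gcd(336, 18) = 6, so the sample visits 18/6 = 3 distinct residues mod 18.
Start 20 is machine 2; the machines hit are 2, 8, 14.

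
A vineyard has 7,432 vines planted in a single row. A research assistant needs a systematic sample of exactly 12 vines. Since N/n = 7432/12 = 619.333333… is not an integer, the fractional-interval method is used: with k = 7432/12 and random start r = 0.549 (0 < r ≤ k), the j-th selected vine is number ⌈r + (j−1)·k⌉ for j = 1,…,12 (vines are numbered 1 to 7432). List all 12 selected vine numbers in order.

j=1: r + 0k = 0.549 → ⌈·⌉ = 1
j=2: r + 1k = 619.882333… → ⌈·⌉ = 620
j=3: r + 2k = 1239.215666… → ⌈·⌉ = 1240
j=4: r + 3k = 1858.549 → ⌈·⌉ = 1859
j=5: r + 4k = 2477.882333… → ⌈·⌉ = 2478
j=6: r + 5k = 3097.215666… → ⌈·⌉ = 3098
j=7: r + 6k = 3716.549 → ⌈·⌉ = 3717
j=8: r + 7k = 4335.882333… → ⌈·⌉ = 4336
j=9: r + 8k = 4955.215666… → ⌈·⌉ = 4956
j=10: r + 9k = 5574.549 → ⌈·⌉ = 5575
j=11: r + 10k = 6193.882333… → ⌈·⌉ = 6194
j=12: r + 11k = 6813.215666… → ⌈·⌉ = 6814

1, 620, 1240, 1859, 2478, 3098, 3717, 4336, 4956, 5575, 6194, 6814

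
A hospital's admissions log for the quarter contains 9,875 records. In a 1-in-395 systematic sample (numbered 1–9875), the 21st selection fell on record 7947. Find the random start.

k = 395
r = 7947 − (21−1)×395 = 7947 − 7900 = 47

47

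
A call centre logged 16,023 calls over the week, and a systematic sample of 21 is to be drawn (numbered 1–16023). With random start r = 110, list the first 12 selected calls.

110, 873, 1636, 2399, 3162, 3925, 4688, 5451, 6214, 6977, 7740, 8503

k = N/n = 16023/21 = 763
call 1: 110
call 2: 110 + 763 = 873
call 3: 873 + 763 = 1636
call 4: 1636 + 763 = 2399
call 5: 2399 + 763 = 3162
call 6: 3162 + 763 = 3925
call 7: 3925 + 763 = 4688
call 8: 4688 + 763 = 5451
call 9: 5451 + 763 = 6214
call 10: 6214 + 763 = 6977
call 11: 6977 + 763 = 7740
call 12: 7740 + 763 = 8503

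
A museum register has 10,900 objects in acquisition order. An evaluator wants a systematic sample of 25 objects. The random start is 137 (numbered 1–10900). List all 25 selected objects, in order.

k = N/n = 10900/25 = 436
object 1: 137
object 2: 137 + 436 = 573
object 3: 573 + 436 = 1009
object 4: 1009 + 436 = 1445
object 5: 1445 + 436 = 1881
object 6: 1881 + 436 = 2317
object 7: 2317 + 436 = 2753
object 8: 2753 + 436 = 3189
object 9: 3189 + 436 = 3625
object 10: 3625 + 436 = 4061
object 11: 4061 + 436 = 4497
object 12: 4497 + 436 = 4933
object 13: 4933 + 436 = 5369
object 14: 5369 + 436 = 5805
object 15: 5805 + 436 = 6241
object 16: 6241 + 436 = 6677
object 17: 6677 + 436 = 7113
object 18: 7113 + 436 = 7549
object 19: 7549 + 436 = 7985
object 20: 7985 + 436 = 8421
object 21: 8421 + 436 = 8857
object 22: 8857 + 436 = 9293
object 23: 9293 + 436 = 9729
object 24: 9729 + 436 = 10165
object 25: 10165 + 436 = 10601

137, 573, 1009, 1445, 1881, 2317, 2753, 3189, 3625, 4061, 4497, 4933, 5369, 5805, 6241, 6677, 7113, 7549, 7985, 8421, 8857, 9293, 9729, 10165, 10601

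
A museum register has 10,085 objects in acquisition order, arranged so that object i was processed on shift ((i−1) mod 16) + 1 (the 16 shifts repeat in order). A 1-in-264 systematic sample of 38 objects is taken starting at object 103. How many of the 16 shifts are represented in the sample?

Consecutive selections differ by k = 264, so their shift numbers differ by 264 mod 16 = 8.
gcd(264, 16) = 8, so the sample visits 16/8 = 2 distinct residues mod 16.
Start 103 is shift 7; the shifts hit are 7, 15.

2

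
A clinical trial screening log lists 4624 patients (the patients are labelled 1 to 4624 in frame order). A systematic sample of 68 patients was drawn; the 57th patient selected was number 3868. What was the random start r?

k = 4624/68 = 68
r = 3868 − (57−1)×68 = 3868 − 3808 = 60

60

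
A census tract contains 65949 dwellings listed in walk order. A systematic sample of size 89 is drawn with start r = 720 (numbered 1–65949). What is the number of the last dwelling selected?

65928

k = 65949/89 = 741
89th selection = r + (89−1)·k = 720 + 88×741 = 720 + 65208 = 65928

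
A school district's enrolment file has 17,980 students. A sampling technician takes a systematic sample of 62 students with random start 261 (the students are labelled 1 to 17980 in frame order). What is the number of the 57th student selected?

16501

k = 17980/62 = 290
57th selection = r + (57−1)·k = 261 + 56×290 = 261 + 16240 = 16501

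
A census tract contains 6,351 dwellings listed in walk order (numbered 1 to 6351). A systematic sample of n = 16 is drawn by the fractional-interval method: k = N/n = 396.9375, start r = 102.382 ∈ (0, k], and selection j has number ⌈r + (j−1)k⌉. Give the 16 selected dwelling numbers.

103, 500, 897, 1294, 1691, 2088, 2485, 2881, 3278, 3675, 4072, 4469, 4866, 5263, 5660, 6057

j=1: r + 0k = 102.382 → ⌈·⌉ = 103
j=2: r + 1k = 499.3195 → ⌈·⌉ = 500
j=3: r + 2k = 896.257 → ⌈·⌉ = 897
j=4: r + 3k = 1293.1945 → ⌈·⌉ = 1294
j=5: r + 4k = 1690.132 → ⌈·⌉ = 1691
j=6: r + 5k = 2087.0695 → ⌈·⌉ = 2088
j=7: r + 6k = 2484.007 → ⌈·⌉ = 2485
j=8: r + 7k = 2880.9445 → ⌈·⌉ = 2881
j=9: r + 8k = 3277.882 → ⌈·⌉ = 3278
j=10: r + 9k = 3674.8195 → ⌈·⌉ = 3675
j=11: r + 10k = 4071.757 → ⌈·⌉ = 4072
j=12: r + 11k = 4468.6945 → ⌈·⌉ = 4469
j=13: r + 12k = 4865.632 → ⌈·⌉ = 4866
j=14: r + 13k = 5262.5695 → ⌈·⌉ = 5263
j=15: r + 14k = 5659.507 → ⌈·⌉ = 5660
j=16: r + 15k = 6056.4445 → ⌈·⌉ = 6057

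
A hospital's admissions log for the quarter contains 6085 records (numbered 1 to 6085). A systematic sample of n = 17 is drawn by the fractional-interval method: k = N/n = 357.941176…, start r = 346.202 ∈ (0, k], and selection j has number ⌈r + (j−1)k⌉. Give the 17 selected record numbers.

j=1: r + 0k = 346.202 → ⌈·⌉ = 347
j=2: r + 1k = 704.143176… → ⌈·⌉ = 705
j=3: r + 2k = 1062.084352… → ⌈·⌉ = 1063
j=4: r + 3k = 1420.025529… → ⌈·⌉ = 1421
j=5: r + 4k = 1777.966705… → ⌈·⌉ = 1778
j=6: r + 5k = 2135.907882… → ⌈·⌉ = 2136
j=7: r + 6k = 2493.849058… → ⌈·⌉ = 2494
j=8: r + 7k = 2851.790235… → ⌈·⌉ = 2852
j=9: r + 8k = 3209.731411… → ⌈·⌉ = 3210
j=10: r + 9k = 3567.672588… → ⌈·⌉ = 3568
j=11: r + 10k = 3925.613764… → ⌈·⌉ = 3926
j=12: r + 11k = 4283.554941… → ⌈·⌉ = 4284
j=13: r + 12k = 4641.496117… → ⌈·⌉ = 4642
j=14: r + 13k = 4999.437294… → ⌈·⌉ = 5000
j=15: r + 14k = 5357.378470… → ⌈·⌉ = 5358
j=16: r + 15k = 5715.319647… → ⌈·⌉ = 5716
j=17: r + 16k = 6073.260823… → ⌈·⌉ = 6074

347, 705, 1063, 1421, 1778, 2136, 2494, 2852, 3210, 3568, 3926, 4284, 4642, 5000, 5358, 5716, 6074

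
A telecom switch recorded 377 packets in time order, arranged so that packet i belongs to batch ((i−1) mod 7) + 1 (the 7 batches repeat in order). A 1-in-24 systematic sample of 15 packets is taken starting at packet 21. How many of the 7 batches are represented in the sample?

Consecutive selections differ by k = 24, so their batch numbers differ by 24 mod 7 = 3.
gcd(24, 7) = 1, so the sample visits 7/1 = 7 distinct residues mod 7.
Start 21 is batch 7; the batches hit are 1, 2, 3, 4, 5, 6, 7.

7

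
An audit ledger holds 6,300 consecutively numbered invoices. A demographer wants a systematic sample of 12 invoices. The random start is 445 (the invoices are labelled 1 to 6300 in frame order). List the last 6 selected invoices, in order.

3595, 4120, 4645, 5170, 5695, 6220

k = N/n = 6300/12 = 525
7th selection = 445 + 6×525 = 3595
8th: 3595 + 525 = 4120
9th: 4120 + 525 = 4645
10th: 4645 + 525 = 5170
11th: 5170 + 525 = 5695
12th: 5695 + 525 = 6220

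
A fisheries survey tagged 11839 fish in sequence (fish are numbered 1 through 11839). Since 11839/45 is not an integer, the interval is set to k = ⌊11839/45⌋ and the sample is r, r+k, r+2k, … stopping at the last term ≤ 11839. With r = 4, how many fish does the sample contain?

46

k = ⌊11839/45⌋ = 263
Achieved size = ⌊(11839 − 4)/263⌋ + 1 = ⌊11835/263⌋ + 1 = 45 + 1 = 46
(last selection: 4 + 45×263 = 11839 ≤ 11839; next would be 12102 > 11839)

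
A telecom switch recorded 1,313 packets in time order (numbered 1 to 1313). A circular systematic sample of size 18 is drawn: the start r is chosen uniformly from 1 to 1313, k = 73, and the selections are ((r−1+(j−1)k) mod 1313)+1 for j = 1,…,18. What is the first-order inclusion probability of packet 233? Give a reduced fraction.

18/1313

For each position j, as r ranges over 1…1313 the j-th selection hits every packet exactly once, so packet 233 is selected for exactly 18 of the 1313 starts.
Inclusion probability = 18/1313.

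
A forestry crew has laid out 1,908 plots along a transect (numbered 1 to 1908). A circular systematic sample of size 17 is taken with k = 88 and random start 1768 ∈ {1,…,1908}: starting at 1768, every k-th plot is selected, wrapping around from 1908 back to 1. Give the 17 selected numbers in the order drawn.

Selection 1: 1768
Selection 2: 1768 + 88 = 1856
Selection 3: 1856 + 88 = 1944 → 1944 − 1908 = 36
Selection 4: 36 + 88 = 124
Selection 5: 124 + 88 = 212
Selection 6: 212 + 88 = 300
Selection 7: 300 + 88 = 388
Selection 8: 388 + 88 = 476
Selection 9: 476 + 88 = 564
Selection 10: 564 + 88 = 652
Selection 11: 652 + 88 = 740
Selection 12: 740 + 88 = 828
Selection 13: 828 + 88 = 916
Selection 14: 916 + 88 = 1004
Selection 15: 1004 + 88 = 1092
Selection 16: 1092 + 88 = 1180
Selection 17: 1180 + 88 = 1268

1768, 1856, 36, 124, 212, 300, 388, 476, 564, 652, 740, 828, 916, 1004, 1092, 1180, 1268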